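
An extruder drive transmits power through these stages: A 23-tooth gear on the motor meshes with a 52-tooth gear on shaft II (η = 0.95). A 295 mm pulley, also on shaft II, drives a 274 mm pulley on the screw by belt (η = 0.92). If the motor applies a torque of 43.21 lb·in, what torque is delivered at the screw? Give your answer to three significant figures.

79.3 lb·in

gear mesh 52/23 = 2.2609 → τ = 43.21·2.2609·0.95 = 92.808 lb·in
belt 274/295 = 0.92881 → τ = 92.808·0.92881·0.92 = 79.305 lb·in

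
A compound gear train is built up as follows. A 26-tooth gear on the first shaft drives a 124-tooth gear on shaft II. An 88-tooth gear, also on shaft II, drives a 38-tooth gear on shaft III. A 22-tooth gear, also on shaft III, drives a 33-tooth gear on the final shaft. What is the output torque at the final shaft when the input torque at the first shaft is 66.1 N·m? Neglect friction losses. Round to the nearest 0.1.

Gear mesh: ratio = 124/26 = 4.7692; torque at shaft II = 66.1 × 4.7692 = 315.25 N·m.
Gear mesh: ratio = 38/88 = 0.43182; torque at shaft III = 315.25 × 0.43182 = 136.13 N·m.
Gear mesh: ratio = 33/22 = 1.5; torque at the final shaft = 136.13 × 1.5 = 204.19 N·m.

204.2 N·m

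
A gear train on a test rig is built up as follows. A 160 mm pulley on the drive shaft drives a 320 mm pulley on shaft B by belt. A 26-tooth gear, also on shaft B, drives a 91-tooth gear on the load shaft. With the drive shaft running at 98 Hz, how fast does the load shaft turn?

the drive shaft → shaft B (belt, 320/160): 98 ÷ 2 = 49 Hz
shaft B → the load shaft (gear mesh, 91/26): 49 ÷ 3.5 = 14 Hz

14 Hz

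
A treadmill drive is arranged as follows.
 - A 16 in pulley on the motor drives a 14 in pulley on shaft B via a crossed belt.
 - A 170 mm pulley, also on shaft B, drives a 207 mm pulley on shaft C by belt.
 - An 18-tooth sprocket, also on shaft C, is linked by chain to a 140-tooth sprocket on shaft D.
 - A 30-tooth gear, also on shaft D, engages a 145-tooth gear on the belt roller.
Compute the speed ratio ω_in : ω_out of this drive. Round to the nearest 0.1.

Each stage contributes driven/driver: belt 14/16 = 0.875, belt 207/170 = 1.2176, chain 140/18 = 7.7778, gear mesh 145/30 = 4.8333.
Overall: 0.875 × 1.2176 × 7.7778 × 4.8333 = 40.053.

40.1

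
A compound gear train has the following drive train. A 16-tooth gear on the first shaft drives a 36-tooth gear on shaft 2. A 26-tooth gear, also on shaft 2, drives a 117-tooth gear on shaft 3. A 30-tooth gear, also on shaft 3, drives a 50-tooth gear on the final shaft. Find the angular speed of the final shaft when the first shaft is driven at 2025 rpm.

gear mesh 36/16 = 2.25 → 2025/2.25 = 900 rpm
gear mesh 117/26 = 4.5 → 900/4.5 = 200 rpm
gear mesh 50/30 = 1.6667 → 200/1.6667 = 120 rpm

120 rpm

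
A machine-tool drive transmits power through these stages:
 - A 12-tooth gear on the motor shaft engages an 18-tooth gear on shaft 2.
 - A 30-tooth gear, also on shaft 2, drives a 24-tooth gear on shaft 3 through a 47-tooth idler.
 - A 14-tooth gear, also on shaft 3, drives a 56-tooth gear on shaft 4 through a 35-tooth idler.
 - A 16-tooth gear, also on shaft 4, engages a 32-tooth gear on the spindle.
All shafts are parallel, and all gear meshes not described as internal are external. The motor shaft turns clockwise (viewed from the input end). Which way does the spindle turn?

clockwise

the motor shaft → shaft 2: external mesh, 1 reversal → CCW.
shaft 2 → shaft 3: driver → idler → driven is 2 external meshes, 2 reversals → CCW.
shaft 3 → shaft 4: driver → idler → driven is 2 external meshes, 2 reversals → CCW.
shaft 4 → the spindle: external mesh, 1 reversal → CW.
6 reversals in total — an even number — so the spindle turns the same way as the motor shaft.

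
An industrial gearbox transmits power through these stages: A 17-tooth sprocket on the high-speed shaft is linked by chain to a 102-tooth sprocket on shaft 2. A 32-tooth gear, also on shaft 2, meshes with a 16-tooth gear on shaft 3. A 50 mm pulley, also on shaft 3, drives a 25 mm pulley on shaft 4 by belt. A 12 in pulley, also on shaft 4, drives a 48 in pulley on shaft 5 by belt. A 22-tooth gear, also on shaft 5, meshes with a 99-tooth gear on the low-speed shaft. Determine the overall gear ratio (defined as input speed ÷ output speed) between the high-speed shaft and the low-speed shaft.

27

Each stage contributes driven/driver: chain 102/17 = 6, gear mesh 16/32 = 0.5, belt 25/50 = 0.5, belt 48/12 = 4, gear mesh 99/22 = 4.5.
Overall: 6 × 0.5 × 0.5 × 4 × 4.5 = 27.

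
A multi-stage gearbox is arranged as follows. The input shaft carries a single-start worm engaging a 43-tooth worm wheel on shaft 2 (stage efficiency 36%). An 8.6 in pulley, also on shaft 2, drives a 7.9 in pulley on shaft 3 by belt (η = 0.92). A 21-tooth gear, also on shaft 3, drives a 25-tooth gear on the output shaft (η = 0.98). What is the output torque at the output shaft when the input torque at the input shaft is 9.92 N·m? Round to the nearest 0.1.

After the worm (43/1): 9.92 × 43 × 0.36 = 153.56 N·m
After the belt (7.9/8.6): 153.56 × 0.9186 × 0.92 = 129.78 N·m
After the gear mesh (25/21): 129.78 × 1.1905 × 0.98 = 151.41 N·m

151.4 N·m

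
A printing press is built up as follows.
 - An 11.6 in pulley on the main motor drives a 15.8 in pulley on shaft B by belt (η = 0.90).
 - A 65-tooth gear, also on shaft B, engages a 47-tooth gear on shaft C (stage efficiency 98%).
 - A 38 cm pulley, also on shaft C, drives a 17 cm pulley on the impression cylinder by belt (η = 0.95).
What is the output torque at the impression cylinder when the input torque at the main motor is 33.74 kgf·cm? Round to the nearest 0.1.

12.5 kgf·cm

belt 15.8/11.6 = 1.3621 → τ = 33.74·1.3621·0.90 = 41.361 kgf·cm
gear mesh 47/65 = 0.72308 → τ = 41.361·0.72308·0.98 = 29.309 kgf·cm
belt 17/38 = 0.44737 → τ = 29.309·0.44737·0.95 = 12.456 kgf·cm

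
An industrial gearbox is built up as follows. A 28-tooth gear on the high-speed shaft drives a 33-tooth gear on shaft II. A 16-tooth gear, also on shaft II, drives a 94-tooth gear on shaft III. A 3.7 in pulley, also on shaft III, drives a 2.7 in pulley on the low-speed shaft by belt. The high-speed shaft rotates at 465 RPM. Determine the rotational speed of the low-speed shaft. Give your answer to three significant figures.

the high-speed shaft → shaft II (gear mesh, 33/28): 465 ÷ 1.1786 = 394.55 RPM
shaft II → shaft III (gear mesh, 94/16): 394.55 ÷ 5.875 = 67.157 RPM
shaft III → the low-speed shaft (belt, 2.7/3.7): 67.157 ÷ 0.72973 = 92.03 RPM

92.0 RPM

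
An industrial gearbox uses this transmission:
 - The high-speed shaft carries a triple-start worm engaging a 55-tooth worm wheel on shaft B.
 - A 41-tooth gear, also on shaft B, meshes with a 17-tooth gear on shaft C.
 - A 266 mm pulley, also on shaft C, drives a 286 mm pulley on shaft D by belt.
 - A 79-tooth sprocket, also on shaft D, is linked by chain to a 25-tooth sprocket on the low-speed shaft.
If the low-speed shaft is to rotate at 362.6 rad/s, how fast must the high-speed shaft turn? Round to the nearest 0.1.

937.8 rad/s

Overall ratio R = 18.333 × 0.41463 × 1.0752 × 0.31646 = 2.5864.
Required input speed = output speed × R = 362.6 × 2.5864 = 937.85 rad/s.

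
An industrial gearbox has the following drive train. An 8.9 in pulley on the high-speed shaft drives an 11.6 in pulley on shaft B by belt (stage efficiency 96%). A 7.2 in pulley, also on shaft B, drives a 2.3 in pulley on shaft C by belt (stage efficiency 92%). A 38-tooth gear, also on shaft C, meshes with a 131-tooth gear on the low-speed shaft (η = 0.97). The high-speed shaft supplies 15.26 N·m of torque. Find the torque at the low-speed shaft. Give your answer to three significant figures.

18.8 N·m

belt 11.6/8.9 = 1.3034 → τ = 15.26·1.3034·0.96 = 19.094 N·m
belt 2.3/7.2 = 0.31944 → τ = 19.094·0.31944·0.92 = 5.6115 N·m
gear mesh 131/38 = 3.4474 → τ = 5.6115·3.4474·0.97 = 18.764 N·m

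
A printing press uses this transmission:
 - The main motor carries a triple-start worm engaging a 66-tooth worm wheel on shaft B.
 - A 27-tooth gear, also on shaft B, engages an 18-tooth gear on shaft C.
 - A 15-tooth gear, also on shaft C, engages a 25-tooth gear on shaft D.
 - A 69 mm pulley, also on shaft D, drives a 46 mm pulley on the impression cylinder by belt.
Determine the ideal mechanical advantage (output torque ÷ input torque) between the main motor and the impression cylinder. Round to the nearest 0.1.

Each stage contributes driven/driver: worm 66/3 = 22, gear mesh 18/27 = 0.66667, gear mesh 25/15 = 1.6667, belt 46/69 = 0.66667.
Overall: 22 × 0.66667 × 1.6667 × 0.66667 = 16.296.

16.3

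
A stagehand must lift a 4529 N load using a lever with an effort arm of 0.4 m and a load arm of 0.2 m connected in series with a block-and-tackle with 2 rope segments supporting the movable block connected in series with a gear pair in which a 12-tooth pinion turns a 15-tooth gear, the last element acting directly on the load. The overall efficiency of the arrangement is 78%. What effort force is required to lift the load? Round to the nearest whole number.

Lever MA = effort arm / load arm = 0.4/0.2 = 2.
Block-and-tackle MA = number of supporting rope parts = 2.
Gear pair MA = 15/12 = 1.25.
Combined ideal MA = 2 × 2 × 1.25 = 5.
Actual MA = 5 × 0.78 = 3.9.
Effort = load / actual MA = 4529 / 3.9 = 1161.3 N.

1161 N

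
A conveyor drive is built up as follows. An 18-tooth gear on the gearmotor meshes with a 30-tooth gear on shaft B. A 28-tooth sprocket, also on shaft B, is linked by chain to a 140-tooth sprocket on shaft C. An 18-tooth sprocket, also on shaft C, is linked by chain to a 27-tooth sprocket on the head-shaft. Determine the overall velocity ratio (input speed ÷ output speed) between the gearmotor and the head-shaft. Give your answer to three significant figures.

12.5

Each stage contributes driven/driver: gear mesh 30/18 = 1.6667, chain 140/28 = 5, chain 27/18 = 1.5.
Overall: 1.6667 × 5 × 1.5 = 12.5.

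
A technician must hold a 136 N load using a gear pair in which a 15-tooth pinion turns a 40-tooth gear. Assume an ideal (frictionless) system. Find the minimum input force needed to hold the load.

Gear pair MA = 40/15 = 2.6667.
Effort = load / MA = 136 / 2.6667 = 51 N.

51 N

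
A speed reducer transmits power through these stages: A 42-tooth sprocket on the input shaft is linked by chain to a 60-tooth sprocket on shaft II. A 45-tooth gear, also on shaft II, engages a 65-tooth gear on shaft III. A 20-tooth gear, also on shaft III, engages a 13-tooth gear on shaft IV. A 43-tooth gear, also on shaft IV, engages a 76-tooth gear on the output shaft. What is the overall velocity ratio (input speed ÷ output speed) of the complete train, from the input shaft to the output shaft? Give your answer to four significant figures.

Each stage contributes driven/driver: chain 60/42 = 1.4286, gear mesh 65/45 = 1.4444, gear mesh 13/20 = 0.65, gear mesh 76/43 = 1.7674.
Overall: 1.4286 × 1.4444 × 0.65 × 1.7674 = 2.3706.

2.371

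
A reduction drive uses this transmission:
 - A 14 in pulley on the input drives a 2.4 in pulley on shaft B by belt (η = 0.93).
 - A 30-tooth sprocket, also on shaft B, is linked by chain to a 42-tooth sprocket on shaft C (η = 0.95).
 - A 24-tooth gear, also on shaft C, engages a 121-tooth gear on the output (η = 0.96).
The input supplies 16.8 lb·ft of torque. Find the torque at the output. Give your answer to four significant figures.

After the belt (2.4/14): 16.8 × 0.17143 × 0.93 = 2.6784 lb·ft
After the chain (42/30): 2.6784 × 1.4 × 0.95 = 3.5623 lb·ft
After the gear mesh (121/24): 3.5623 × 5.0417 × 0.96 = 17.241 lb·ft

17.24 lb·ft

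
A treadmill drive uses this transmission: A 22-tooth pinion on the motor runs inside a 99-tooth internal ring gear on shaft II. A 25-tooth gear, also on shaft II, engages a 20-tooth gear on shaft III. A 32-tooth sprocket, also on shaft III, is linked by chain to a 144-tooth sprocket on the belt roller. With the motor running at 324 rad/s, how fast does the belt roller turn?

internal gear 99/22 = 4.5 → 324/4.5 = 72 rad/s
gear mesh 20/25 = 0.8 → 72/0.8 = 90 rad/s
chain 144/32 = 4.5 → 90/4.5 = 20 rad/s

20 rad/s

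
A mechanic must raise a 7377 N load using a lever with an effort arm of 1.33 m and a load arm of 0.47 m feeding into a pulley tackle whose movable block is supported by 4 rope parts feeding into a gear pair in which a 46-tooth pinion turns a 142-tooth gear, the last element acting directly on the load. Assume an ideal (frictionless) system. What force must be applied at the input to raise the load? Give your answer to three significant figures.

Lever MA = effort arm / load arm = 1.33/0.47 = 2.8298.
Block-and-tackle MA = number of supporting rope parts = 4.
Gear pair MA = 142/46 = 3.087.
Combined ideal MA = 2.8298 × 4 × 3.087 = 34.942.
Effort = load / MA = 7377 / 34.942 = 211.12 N.

211 N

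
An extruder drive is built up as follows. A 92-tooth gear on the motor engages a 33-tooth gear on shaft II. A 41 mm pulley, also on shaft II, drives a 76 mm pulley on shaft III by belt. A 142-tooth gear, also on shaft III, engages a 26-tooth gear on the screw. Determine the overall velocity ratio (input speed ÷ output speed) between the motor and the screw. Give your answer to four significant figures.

0.1217

Each stage contributes driven/driver: gear mesh 33/92 = 0.3587, belt 76/41 = 1.8537, gear mesh 26/142 = 0.1831.
Overall: 0.3587 × 1.8537 × 0.1831 = 0.12174.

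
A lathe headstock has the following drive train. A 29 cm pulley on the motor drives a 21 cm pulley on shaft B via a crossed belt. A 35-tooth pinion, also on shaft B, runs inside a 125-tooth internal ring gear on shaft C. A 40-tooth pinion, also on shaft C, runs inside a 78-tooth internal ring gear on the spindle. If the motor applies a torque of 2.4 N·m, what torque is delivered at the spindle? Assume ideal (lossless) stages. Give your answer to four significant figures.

belt 21/29 = 0.72414 → τ = 2.4·0.72414 = 1.7379 N·m
internal gear 125/35 = 3.5714 → τ = 1.7379·3.5714 = 6.2069 N·m
internal gear 78/40 = 1.95 → τ = 6.2069·1.95 = 12.103 N·m

12.10 N·m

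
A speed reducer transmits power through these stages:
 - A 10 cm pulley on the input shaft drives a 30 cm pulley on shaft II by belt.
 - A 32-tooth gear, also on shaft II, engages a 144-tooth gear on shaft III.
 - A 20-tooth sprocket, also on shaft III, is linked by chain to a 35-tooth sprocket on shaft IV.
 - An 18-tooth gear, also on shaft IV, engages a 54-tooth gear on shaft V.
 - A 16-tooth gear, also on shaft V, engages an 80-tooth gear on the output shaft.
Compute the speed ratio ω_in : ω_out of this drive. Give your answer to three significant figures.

Each stage contributes driven/driver: belt 30/10 = 3, gear mesh 144/32 = 4.5, chain 35/20 = 1.75, gear mesh 54/18 = 3, gear mesh 80/16 = 5.
Overall: 3 × 4.5 × 1.75 × 3 × 5 = 354.38.

354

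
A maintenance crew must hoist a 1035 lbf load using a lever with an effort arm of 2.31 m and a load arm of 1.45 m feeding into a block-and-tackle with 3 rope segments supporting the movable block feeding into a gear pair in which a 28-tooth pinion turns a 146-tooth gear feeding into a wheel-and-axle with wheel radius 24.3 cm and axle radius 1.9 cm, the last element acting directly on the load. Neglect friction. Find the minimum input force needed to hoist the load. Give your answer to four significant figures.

Lever MA = effort arm / load arm = 2.31/1.45 = 1.5931.
Block-and-tackle MA = number of supporting rope parts = 3.
Gear pair MA = 146/28 = 5.2143.
Wheel-and-axle MA = R/r = 24.3/1.9 = 12.789.
Combined ideal MA = 1.5931 × 3 × 5.2143 × 12.789 = 318.72.
Effort = load / MA = 1035 / 318.72 = 3.2473 lbf.

3.247 lbf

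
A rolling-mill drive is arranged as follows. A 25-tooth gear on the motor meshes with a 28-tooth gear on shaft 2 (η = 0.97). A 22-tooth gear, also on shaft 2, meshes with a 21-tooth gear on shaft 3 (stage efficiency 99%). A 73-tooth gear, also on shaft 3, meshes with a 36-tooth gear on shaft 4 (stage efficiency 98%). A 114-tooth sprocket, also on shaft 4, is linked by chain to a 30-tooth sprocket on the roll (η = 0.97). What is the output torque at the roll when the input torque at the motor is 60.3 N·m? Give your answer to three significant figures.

gear mesh 28/25 = 1.12 → τ = 60.3·1.12·0.97 = 65.51 N·m
gear mesh 21/22 = 0.95455 → τ = 65.51·0.95455·0.99 = 61.907 N·m
gear mesh 36/73 = 0.49315 → τ = 61.907·0.49315·0.98 = 29.919 N·m
chain 30/114 = 0.26316 → τ = 29.919·0.26316·0.97 = 7.6372 N·m

7.64 N·m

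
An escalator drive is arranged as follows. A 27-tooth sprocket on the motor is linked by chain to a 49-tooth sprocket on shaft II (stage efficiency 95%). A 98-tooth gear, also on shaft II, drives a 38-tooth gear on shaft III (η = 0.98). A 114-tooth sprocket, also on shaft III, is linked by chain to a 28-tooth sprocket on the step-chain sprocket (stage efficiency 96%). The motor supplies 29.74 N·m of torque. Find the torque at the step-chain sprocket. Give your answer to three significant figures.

After the chain (49/27): 29.74 × 1.8148 × 0.95 = 51.274 N·m
After the gear mesh (38/98): 51.274 × 0.38776 × 0.98 = 19.484 N·m
After the chain (28/114): 19.484 × 0.24561 × 0.96 = 4.5941 N·m

4.59 N·m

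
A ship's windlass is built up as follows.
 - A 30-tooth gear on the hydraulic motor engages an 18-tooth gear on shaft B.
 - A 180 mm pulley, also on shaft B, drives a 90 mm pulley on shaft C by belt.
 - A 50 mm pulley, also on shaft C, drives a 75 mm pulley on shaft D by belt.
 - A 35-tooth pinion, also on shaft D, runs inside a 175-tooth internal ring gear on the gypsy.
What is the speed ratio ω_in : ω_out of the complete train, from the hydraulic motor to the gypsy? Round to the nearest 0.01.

2.25

Each stage contributes driven/driver: gear mesh 18/30 = 0.6, belt 90/180 = 0.5, belt 75/50 = 1.5, internal gear 175/35 = 5.
Overall: 0.6 × 0.5 × 1.5 × 5 = 2.25.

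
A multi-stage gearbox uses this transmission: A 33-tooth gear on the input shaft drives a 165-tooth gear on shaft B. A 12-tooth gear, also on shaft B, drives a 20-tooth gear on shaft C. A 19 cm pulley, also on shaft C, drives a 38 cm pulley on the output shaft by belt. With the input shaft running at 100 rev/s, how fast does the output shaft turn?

6 rev/s

Gear mesh: ratio = 165/33 = 5, so shaft B turns at 100 / 5 = 20 rev/s.
Gear mesh: ratio = 20/12 = 1.6667, so shaft C turns at 20 / 1.6667 = 12 rev/s.
Belt: ratio = 38/19 = 2, so the output shaft turns at 12 / 2 = 6 rev/s.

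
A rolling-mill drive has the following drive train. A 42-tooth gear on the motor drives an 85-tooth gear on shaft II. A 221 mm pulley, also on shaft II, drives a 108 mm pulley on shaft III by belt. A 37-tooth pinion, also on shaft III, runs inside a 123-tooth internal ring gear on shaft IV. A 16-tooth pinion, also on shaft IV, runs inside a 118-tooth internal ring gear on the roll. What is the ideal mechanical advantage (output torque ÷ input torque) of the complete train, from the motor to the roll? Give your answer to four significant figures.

Each stage contributes driven/driver: gear mesh 85/42 = 2.0238, belt 108/221 = 0.48869, internal gear 123/37 = 3.3243, internal gear 118/16 = 7.375.
Overall: 2.0238 × 0.48869 × 3.3243 × 7.375 = 24.247.

24.25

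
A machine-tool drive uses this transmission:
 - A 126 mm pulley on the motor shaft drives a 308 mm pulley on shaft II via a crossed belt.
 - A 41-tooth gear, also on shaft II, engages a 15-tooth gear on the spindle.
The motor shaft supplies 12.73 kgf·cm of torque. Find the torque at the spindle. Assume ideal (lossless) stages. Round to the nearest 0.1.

belt 308/126 = 2.4444 → τ = 12.73·2.4444 = 31.118 kgf·cm
gear mesh 15/41 = 0.36585 → τ = 31.118·0.36585 = 11.385 kgf·cm

11.4 kgf·cm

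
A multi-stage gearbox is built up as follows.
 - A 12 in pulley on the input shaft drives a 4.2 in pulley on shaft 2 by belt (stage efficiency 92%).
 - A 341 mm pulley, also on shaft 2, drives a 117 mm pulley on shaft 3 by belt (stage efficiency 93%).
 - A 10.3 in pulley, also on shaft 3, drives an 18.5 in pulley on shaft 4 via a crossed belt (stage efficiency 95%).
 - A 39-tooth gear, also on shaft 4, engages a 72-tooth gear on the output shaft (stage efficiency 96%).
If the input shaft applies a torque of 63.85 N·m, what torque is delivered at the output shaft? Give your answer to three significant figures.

19.8 N·m

Belt: ratio = 4.2/12 = 0.35; torque at shaft 2 = 63.85 × 0.35 × 0.92 = 20.56 N·m.
Belt: ratio = 117/341 = 0.34311; torque at shaft 3 = 20.56 × 0.34311 × 0.93 = 6.5604 N·m.
Belt: ratio = 18.5/10.3 = 1.7961; torque at shaft 4 = 6.5604 × 1.7961 × 0.95 = 11.194 N·m.
Gear mesh: ratio = 72/39 = 1.8462; torque at the output shaft = 11.194 × 1.8462 × 0.96 = 19.839 N·m.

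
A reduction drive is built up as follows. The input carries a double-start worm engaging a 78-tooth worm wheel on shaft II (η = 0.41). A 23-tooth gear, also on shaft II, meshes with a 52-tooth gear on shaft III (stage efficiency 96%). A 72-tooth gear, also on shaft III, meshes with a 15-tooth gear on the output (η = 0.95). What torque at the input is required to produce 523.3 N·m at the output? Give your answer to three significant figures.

Overall ratio R = 39 × 2.2609 × 0.20833 = 18.37; overall efficiency η = 0.41 × 0.96 × 0.95 = 0.3739.
Input torque = output torque / (R × η) = 523.3 / (18.37 × 0.3739) = 76.186 N·m.

76.2 N·m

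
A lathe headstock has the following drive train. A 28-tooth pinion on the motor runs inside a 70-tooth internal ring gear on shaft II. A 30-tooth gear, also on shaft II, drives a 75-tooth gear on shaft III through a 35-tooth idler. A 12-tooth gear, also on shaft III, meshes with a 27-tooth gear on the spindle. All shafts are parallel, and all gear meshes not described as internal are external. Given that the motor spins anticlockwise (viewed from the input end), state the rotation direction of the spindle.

the motor → shaft II: internal mesh, same direction → CCW.
shaft II → shaft III: driver → idler → driven is 2 external meshes, 2 reversals → CCW.
shaft III → the spindle: external mesh, 1 reversal → CW.
3 reversals in total — an odd number — so the spindle turns opposite to the motor.

clockwise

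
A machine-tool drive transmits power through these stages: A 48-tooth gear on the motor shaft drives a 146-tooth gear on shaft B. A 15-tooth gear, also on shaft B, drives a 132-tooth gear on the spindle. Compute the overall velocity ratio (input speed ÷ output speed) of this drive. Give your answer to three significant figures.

Each stage contributes driven/driver: gear mesh 146/48 = 3.0417, gear mesh 132/15 = 8.8.
Overall: 3.0417 × 8.8 = 26.767.

26.8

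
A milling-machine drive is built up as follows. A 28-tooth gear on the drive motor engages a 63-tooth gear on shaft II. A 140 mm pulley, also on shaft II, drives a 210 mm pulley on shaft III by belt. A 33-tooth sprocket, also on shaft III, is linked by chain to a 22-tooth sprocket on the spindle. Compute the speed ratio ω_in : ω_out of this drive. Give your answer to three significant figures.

2.25

Each stage contributes driven/driver: gear mesh 63/28 = 2.25, belt 210/140 = 1.5, chain 22/33 = 0.66667.
Overall: 2.25 × 1.5 × 0.66667 = 2.25.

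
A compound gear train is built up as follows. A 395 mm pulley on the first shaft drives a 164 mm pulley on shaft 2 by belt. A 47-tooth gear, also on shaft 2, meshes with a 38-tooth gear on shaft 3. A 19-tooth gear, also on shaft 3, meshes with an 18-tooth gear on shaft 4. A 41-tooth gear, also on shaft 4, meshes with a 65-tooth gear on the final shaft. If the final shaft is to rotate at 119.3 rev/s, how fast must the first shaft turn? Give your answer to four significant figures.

Overall ratio R = 0.41519 × 0.80851 × 0.94737 × 1.5854 = 0.50417.
Required input speed = output speed × R = 119.3 × 0.50417 = 60.148 rev/s.

60.15 rev/s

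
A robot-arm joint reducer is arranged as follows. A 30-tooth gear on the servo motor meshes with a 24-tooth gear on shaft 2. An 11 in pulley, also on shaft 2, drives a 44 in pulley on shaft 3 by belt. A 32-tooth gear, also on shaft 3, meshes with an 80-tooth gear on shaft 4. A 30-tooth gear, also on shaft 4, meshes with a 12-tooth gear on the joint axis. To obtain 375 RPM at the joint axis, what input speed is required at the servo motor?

1200 RPM

Overall ratio R = 0.8 × 4 × 2.5 × 0.4 = 3.2.
Required input speed = output speed × R = 375 × 3.2 = 1200 RPM.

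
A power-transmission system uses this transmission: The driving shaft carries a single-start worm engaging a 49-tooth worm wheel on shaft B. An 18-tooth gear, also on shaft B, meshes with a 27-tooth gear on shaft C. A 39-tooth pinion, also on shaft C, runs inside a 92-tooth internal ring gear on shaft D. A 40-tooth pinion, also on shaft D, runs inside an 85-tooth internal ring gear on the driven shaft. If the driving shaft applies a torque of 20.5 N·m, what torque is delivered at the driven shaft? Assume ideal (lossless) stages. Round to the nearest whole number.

Worm: ratio = 49/1 = 49; torque at shaft B = 20.5 × 49 = 1004.5 N·m.
Gear mesh: ratio = 27/18 = 1.5; torque at shaft C = 1004.5 × 1.5 = 1506.8 N·m.
Internal gear: ratio = 92/39 = 2.359; torque at shaft D = 1506.8 × 2.359 = 3554.4 N·m.
Internal gear: ratio = 85/40 = 2.125; torque at the driven shaft = 3554.4 × 2.125 = 7553.1 N·m.

7553 N·m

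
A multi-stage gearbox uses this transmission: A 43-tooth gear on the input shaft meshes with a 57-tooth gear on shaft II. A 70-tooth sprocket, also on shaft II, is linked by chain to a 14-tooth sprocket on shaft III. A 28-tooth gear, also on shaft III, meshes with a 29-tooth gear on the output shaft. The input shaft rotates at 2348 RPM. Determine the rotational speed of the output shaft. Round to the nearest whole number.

8551 RPM

Gear mesh: ratio = 57/43 = 1.3256, so shaft II turns at 2348 / 1.3256 = 1771.3 RPM.
Chain: ratio = 14/70 = 0.2, so shaft III turns at 1771.3 / 0.2 = 8856.5 RPM.
Gear mesh: ratio = 29/28 = 1.0357, so the output shaft turns at 8856.5 / 1.0357 = 8551.1 RPM.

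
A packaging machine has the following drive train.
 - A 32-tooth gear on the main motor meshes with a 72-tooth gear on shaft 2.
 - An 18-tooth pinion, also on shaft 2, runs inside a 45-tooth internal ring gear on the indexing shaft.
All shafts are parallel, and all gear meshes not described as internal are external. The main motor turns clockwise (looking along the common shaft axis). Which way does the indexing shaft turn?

the main motor → shaft 2: external mesh, 1 reversal → CCW.
shaft 2 → the indexing shaft: internal mesh, same direction → CCW.
1 reversal in total — an odd number — so the indexing shaft turns opposite to the main motor.

counterclockwise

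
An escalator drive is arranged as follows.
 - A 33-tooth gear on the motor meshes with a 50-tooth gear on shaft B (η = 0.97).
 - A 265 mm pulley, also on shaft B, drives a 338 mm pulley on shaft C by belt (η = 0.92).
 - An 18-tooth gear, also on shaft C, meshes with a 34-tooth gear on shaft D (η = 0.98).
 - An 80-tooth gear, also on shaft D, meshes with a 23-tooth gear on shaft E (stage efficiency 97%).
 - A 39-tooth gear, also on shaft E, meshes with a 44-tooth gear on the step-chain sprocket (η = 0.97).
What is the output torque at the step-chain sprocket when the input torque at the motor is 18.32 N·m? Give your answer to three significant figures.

17.8 N·m

After the gear mesh (50/33): 18.32 × 1.5152 × 0.97 = 26.925 N·m
After the belt (338/265): 26.925 × 1.2755 × 0.92 = 31.595 N·m
After the gear mesh (34/18): 31.595 × 1.8889 × 0.98 = 58.485 N·m
After the gear mesh (23/80): 58.485 × 0.2875 × 0.97 = 16.31 N·m
After the gear mesh (44/39): 16.31 × 1.1282 × 0.97 = 17.849 N·m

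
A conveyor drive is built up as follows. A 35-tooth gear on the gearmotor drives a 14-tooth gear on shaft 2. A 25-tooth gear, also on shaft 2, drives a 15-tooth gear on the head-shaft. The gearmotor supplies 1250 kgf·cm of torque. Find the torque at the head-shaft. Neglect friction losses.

After the gear mesh (14/35): 1250 × 0.4 = 500 kgf·cm
After the gear mesh (15/25): 500 × 0.6 = 300 kgf·cm

300 kgf·cm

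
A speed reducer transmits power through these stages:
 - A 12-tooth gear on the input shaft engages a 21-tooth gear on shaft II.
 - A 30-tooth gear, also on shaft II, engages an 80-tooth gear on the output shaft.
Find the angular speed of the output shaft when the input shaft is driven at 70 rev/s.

15 rev/s

Gear mesh: ratio = 21/12 = 1.75, so shaft II turns at 70 / 1.75 = 40 rev/s.
Gear mesh: ratio = 80/30 = 2.6667, so the output shaft turns at 40 / 2.6667 = 15 rev/s.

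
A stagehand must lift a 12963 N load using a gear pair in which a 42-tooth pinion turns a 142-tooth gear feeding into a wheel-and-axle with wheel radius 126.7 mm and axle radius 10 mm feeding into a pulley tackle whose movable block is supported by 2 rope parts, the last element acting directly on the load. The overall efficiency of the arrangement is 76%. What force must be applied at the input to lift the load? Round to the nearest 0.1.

199.1 N

Gear pair MA = 142/42 = 3.381.
Wheel-and-axle MA = R/r = 126.7/10 = 12.67.
Block-and-tackle MA = number of supporting rope parts = 2.
Combined ideal MA = 3.381 × 12.67 × 2 = 85.673.
Actual MA = 85.673 × 0.76 = 65.112.
Effort = load / actual MA = 12963 / 65.112 = 199.09 N.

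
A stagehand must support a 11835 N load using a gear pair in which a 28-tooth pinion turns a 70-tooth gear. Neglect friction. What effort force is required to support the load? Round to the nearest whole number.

Gear pair MA = 70/28 = 2.5.
Effort = load / MA = 11835 / 2.5 = 4734 N.

4734 N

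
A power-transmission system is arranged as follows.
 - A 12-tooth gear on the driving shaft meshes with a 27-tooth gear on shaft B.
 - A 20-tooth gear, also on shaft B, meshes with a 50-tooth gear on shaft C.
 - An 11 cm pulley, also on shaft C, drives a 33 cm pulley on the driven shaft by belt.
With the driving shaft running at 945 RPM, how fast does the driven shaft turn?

the driving shaft → shaft B (gear mesh, 27/12): 945 ÷ 2.25 = 420 RPM
shaft B → shaft C (gear mesh, 50/20): 420 ÷ 2.5 = 168 RPM
shaft C → the driven shaft (belt, 33/11): 168 ÷ 3 = 56 RPM

56 RPM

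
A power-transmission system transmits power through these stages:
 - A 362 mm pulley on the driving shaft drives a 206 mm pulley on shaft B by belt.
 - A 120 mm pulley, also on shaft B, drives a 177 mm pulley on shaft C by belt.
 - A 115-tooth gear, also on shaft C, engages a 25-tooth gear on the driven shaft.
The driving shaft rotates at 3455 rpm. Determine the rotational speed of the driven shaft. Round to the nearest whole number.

18935 rpm

belt 206/362 = 0.56906 → 3455/0.56906 = 6071.4 rpm
belt 177/120 = 1.475 → 6071.4/1.475 = 4116.2 rpm
gear mesh 25/115 = 0.21739 → 4116.2/0.21739 = 18935 rpm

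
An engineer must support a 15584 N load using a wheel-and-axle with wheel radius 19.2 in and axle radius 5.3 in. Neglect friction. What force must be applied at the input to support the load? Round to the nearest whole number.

Wheel-and-axle MA = R/r = 19.2/5.3 = 3.6226.
Effort = load / MA = 15584 / 3.6226 = 4301.8 N.

4302 N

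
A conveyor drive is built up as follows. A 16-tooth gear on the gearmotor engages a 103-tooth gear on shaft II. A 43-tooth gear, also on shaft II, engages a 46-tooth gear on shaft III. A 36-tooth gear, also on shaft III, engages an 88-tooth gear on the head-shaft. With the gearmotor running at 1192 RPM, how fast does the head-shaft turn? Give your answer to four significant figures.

70.81 RPM

the gearmotor → shaft II (gear mesh, 103/16): 1192 ÷ 6.4375 = 185.17 RPM
shaft II → shaft III (gear mesh, 46/43): 185.17 ÷ 1.0698 = 173.09 RPM
shaft III → the head-shaft (gear mesh, 88/36): 173.09 ÷ 2.4444 = 70.809 RPM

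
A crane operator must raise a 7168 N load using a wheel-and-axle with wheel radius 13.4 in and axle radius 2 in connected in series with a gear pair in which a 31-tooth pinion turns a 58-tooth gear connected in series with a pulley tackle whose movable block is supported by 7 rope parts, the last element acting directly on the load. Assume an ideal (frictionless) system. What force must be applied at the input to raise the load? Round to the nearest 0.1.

Wheel-and-axle MA = R/r = 13.4/2 = 6.7.
Gear pair MA = 58/31 = 1.871.
Block-and-tackle MA = number of supporting rope parts = 7.
Combined ideal MA = 6.7 × 1.871 × 7 = 87.748.
Effort = load / MA = 7168 / 87.748 = 81.688 N.

81.7 N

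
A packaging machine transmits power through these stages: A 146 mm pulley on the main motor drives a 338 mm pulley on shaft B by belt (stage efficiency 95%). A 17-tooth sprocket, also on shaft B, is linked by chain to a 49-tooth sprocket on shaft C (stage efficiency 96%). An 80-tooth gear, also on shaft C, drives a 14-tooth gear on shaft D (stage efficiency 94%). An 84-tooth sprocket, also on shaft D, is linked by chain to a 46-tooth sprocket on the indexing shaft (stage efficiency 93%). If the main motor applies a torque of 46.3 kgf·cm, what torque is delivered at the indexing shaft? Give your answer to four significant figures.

belt 338/146 = 2.3151 → τ = 46.3·2.3151·0.95 = 101.83 kgf·cm
chain 49/17 = 2.8824 → τ = 101.83·2.8824·0.96 = 281.76 kgf·cm
gear mesh 14/80 = 0.175 → τ = 281.76·0.175·0.94 = 46.35 kgf·cm
chain 46/84 = 0.54762 → τ = 46.35·0.54762·0.93 = 23.606 kgf·cm

23.61 kgf·cm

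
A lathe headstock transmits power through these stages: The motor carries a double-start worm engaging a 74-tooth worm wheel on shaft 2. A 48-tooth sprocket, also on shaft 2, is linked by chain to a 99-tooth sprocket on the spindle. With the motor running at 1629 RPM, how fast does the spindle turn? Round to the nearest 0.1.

the motor → shaft 2 (worm, 74/2): 1629 ÷ 37 = 44.027 RPM
shaft 2 → the spindle (chain, 99/48): 44.027 ÷ 2.0625 = 21.346 RPM

21.3 RPM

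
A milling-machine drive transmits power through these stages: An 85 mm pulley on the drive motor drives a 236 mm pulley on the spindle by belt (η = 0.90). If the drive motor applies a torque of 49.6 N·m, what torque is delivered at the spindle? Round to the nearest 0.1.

123.9 N·m

Belt: ratio = 236/85 = 2.7765; torque at the spindle = 49.6 × 2.7765 × 0.90 = 123.94 N·m.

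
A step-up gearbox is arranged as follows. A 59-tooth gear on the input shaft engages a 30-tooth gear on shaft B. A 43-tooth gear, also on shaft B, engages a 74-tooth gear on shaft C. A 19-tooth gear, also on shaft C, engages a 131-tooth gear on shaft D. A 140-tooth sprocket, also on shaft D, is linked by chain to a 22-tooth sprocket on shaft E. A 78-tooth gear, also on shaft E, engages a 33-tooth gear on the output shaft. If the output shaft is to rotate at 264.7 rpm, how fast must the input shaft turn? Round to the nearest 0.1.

Overall ratio R = 0.50847 × 1.7209 × 6.8947 × 0.15714 × 0.42308 = 0.40111.
Required input speed = output speed × R = 264.7 × 0.40111 = 106.17 rpm.

106.2 rpm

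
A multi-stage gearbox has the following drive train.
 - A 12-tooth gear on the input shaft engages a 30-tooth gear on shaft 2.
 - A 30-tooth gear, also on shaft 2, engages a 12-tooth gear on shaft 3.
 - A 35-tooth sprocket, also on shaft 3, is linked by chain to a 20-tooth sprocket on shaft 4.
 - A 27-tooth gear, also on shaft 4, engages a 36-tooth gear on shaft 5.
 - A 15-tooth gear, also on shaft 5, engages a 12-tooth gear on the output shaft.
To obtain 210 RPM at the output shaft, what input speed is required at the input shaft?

Overall ratio R = 2.5 × 0.4 × 0.57143 × 1.3333 × 0.8 = 0.60952.
Required input speed = output speed × R = 210 × 0.60952 = 128 RPM.

128 RPM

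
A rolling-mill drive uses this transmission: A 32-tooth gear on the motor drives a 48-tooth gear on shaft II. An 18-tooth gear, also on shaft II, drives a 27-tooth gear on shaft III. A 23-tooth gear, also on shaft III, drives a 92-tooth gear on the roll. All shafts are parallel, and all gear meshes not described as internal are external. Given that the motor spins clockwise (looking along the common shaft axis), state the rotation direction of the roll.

the motor → shaft II: external mesh, 1 reversal → CCW.
shaft II → shaft III: external mesh, 1 reversal → CW.
shaft III → the roll: external mesh, 1 reversal → CCW.
3 reversals in total — an odd number — so the roll turns opposite to the motor.

counterclockwise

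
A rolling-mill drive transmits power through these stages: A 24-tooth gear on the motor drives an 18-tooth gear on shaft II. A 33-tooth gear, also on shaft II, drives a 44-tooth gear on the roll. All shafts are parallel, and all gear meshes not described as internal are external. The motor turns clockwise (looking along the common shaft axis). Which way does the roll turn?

the motor → shaft II: external mesh, 1 reversal → CCW.
shaft II → the roll: external mesh, 1 reversal → CW.
2 reversals in total — an even number — so the roll turns the same way as the motor.

clockwise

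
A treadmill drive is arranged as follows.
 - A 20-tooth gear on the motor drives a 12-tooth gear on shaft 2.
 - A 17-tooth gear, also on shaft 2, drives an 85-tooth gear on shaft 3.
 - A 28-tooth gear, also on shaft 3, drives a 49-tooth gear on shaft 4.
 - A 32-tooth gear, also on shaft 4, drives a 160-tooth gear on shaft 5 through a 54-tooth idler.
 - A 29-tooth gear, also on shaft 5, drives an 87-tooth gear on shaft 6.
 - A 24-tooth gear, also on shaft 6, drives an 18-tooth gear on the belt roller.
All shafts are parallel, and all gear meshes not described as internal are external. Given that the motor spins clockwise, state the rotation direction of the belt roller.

the motor → shaft 2: external mesh, 1 reversal → CCW.
shaft 2 → shaft 3: external mesh, 1 reversal → CW.
shaft 3 → shaft 4: external mesh, 1 reversal → CCW.
shaft 4 → shaft 5: driver → idler → driven is 2 external meshes, 2 reversals → CCW.
shaft 5 → shaft 6: external mesh, 1 reversal → CW.
shaft 6 → the belt roller: external mesh, 1 reversal → CCW.
7 reversals in total — an odd number — so the belt roller turns opposite to the motor.

counterclockwise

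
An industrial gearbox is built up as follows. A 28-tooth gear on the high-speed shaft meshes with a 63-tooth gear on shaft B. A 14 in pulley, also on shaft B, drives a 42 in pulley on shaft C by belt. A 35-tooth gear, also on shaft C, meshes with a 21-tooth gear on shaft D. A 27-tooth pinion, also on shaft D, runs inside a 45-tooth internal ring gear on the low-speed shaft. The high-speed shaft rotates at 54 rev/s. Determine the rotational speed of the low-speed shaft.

8 rev/s

Gear mesh: ratio = 63/28 = 2.25, so shaft B turns at 54 / 2.25 = 24 rev/s.
Belt: ratio = 42/14 = 3, so shaft C turns at 24 / 3 = 8 rev/s.
Gear mesh: ratio = 21/35 = 0.6, so shaft D turns at 8 / 0.6 = 13.333 rev/s.
Internal gear: ratio = 45/27 = 1.6667, so the low-speed shaft turns at 13.333 / 1.6667 = 8 rev/s.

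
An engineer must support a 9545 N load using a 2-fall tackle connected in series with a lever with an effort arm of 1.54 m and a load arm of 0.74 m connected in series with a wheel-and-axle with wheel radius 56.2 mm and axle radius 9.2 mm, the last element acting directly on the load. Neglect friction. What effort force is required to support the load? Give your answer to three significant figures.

Block-and-tackle MA = number of supporting rope parts = 2.
Lever MA = effort arm / load arm = 1.54/0.74 = 2.0811.
Wheel-and-axle MA = R/r = 56.2/9.2 = 6.1087.
Combined ideal MA = 2 × 2.0811 × 6.1087 = 25.425.
Effort = load / MA = 9545 / 25.425 = 375.41 N.

375 N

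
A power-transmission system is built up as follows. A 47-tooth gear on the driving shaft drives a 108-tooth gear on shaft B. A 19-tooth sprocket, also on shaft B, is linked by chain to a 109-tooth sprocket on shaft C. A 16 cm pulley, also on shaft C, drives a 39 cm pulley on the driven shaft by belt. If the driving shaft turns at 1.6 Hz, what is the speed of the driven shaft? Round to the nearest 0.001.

the driving shaft → shaft B (gear mesh, 108/47): 1.6 ÷ 2.2979 = 0.6963 Hz
shaft B → shaft C (chain, 109/19): 0.6963 ÷ 5.7368 = 0.12137 Hz
shaft C → the driven shaft (belt, 39/16): 0.12137 ÷ 2.4375 = 0.049794 Hz

0.050 Hz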